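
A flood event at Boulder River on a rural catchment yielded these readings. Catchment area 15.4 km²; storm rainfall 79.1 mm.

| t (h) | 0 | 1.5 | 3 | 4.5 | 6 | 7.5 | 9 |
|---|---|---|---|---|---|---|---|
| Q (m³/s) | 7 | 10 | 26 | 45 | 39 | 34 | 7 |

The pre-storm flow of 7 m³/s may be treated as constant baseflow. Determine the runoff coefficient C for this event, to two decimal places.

ΣQ_DR = 119.0 m³/s; V = ΣQ_DR·Δt = 6.426 × 10^5 m³.
Runoff depth d = V / A = 41.73 mm.
C = d / P = 41.73 / 79.1 = 0.53.

C ≈ 0.53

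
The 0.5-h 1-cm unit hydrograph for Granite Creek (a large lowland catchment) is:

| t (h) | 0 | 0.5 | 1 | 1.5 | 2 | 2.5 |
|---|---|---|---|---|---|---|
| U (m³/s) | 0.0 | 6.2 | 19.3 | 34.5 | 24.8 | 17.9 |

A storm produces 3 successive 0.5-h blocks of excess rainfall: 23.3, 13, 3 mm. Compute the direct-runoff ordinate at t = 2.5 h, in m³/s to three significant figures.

Q ≈ 84.3 m³/s

By discrete convolution, Q_j = Σ (P_i / 10 mm) · U_{j−i}.
At t = 2.5 h (j=5): Q = (23.3/10)·17.9 + (13/10)·24.8 + (3/10)·34.5 = 84.3 m³/s.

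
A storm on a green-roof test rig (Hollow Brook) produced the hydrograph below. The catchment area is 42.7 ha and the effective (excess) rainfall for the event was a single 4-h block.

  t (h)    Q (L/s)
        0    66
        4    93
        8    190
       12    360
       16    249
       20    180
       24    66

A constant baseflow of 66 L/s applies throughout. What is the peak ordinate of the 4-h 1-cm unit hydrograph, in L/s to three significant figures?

U_p ≈ 117 L/s

Direct runoff: 0.0, 27.0, 124.0, 294.0, 183.0, 114.0, 0.0 L/s; ΣQ_DR = 742.0 L/s, peak = 294.0 L/s.
Runoff depth d = ΣQ_DR·Δt / A = 742.0 × 14400 / (42.7 ha) = 25.02 mm.
The 1-cm UH is the DRH scaled by (10 mm)/d, so U_p = 294.0 × 10/25.02 = 117 L/s.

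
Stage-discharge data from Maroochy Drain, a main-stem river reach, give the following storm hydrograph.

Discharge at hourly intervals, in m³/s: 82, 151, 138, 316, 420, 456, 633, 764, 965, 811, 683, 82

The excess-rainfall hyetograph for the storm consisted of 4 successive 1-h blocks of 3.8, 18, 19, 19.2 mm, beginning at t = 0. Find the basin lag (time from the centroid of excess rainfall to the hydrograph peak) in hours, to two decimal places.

Centroid of excess rainfall: t_c = Σ P_i·t̄_i / ΣP_i = 2.3933 h (block centres at 0.5, 1.5, 2.5, 3.5 h).
Hydrograph peak occurs at t = 8 h, so basin lag t_L = 8 − 2.3933 = 5.61 h.

t_L ≈ 5.61 h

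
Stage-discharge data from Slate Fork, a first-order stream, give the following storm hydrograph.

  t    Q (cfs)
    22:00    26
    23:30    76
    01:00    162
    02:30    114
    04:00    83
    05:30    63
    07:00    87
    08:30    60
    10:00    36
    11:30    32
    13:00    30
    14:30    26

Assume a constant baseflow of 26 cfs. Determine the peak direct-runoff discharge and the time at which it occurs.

Q_p = 136.0 cfs at t = 01:00

Subtracting baseflow gives direct-runoff ordinates: 0.0, 50.0, 136.0, 88.0, 57.0, 37.0, 61.0, 34.0, 10.0, 6.0, 4.0, 0.0 cfs.
The maximum is 136.0 cfs, occurring at the reading for t = 01:00.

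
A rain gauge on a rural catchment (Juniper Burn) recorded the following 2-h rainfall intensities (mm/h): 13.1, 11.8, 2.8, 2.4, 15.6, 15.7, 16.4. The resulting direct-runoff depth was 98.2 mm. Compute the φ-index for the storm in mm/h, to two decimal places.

Only the 5 blocks with intensity above φ contribute runoff: 13.1, 11.8, 15.6, 15.7, 16.4 mm/h.
Σ(I−φ)·Δt = d  ⇒  (13.1+11.8+15.6+15.7+16.4 − 5φ)·2 = 98.2
φ = (72.60 − 98.2/2) / 5 = 4.70 mm/h.

φ ≈ 4.70 mm/h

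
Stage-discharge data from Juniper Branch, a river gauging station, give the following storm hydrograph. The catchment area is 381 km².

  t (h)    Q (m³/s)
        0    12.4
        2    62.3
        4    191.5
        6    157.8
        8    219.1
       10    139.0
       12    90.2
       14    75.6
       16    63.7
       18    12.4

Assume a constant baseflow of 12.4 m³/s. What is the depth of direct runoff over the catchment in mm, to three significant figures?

Direct runoff: 0.0, 49.9, 179.1, 145.4, 206.7, 126.6, 77.8, 63.2, 51.3, 0.0 m³/s; ΣQ_DR = 900.0 m³/s.
V = ΣQ_DR · Δt = 900.0 × 7200 s = 6.480 × 10^6 m³.
Over A = 381 km², depth = V / A = 17.0 mm.

d ≈ 17.0 mm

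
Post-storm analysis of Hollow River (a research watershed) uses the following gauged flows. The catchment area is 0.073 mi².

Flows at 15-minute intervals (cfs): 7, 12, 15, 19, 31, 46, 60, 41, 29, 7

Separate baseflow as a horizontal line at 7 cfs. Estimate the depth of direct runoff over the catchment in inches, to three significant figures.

d ≈ 1.05 in

Direct runoff: 0.0, 5.0, 8.0, 12.0, 24.0, 39.0, 53.0, 34.0, 22.0, 0.0 cfs; ΣQ_DR = 197.0 cfs.
V = ΣQ_DR · Δt = 197.0 × 900 s = 1.773 × 10^5 ft³.
Over A = 0.073 mi², depth = V / A = 1.05 in.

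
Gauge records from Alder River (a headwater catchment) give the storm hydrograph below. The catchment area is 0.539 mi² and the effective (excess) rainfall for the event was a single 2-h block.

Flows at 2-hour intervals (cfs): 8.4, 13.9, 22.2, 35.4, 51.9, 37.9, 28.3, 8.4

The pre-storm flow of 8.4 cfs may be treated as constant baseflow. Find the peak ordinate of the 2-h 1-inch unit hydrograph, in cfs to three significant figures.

Direct runoff: 0.0, 5.5, 13.8, 27.0, 43.5, 29.5, 19.9, 0.0 cfs; ΣQ_DR = 139.2 cfs, peak = 43.5 cfs.
Runoff depth d = ΣQ_DR·Δt / A = 139.2 × 7200 / (0.539 mi²) = 0.8004 in.
The 1-inch UH is the DRH scaled by (1 in)/d, so U_p = 43.5 × 1/0.8004 = 54.3 cfs.

U_p ≈ 54.3 cfs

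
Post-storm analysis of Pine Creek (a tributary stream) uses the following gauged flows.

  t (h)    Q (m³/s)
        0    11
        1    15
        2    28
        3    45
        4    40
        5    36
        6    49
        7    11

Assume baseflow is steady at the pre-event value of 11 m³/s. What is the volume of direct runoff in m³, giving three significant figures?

V ≈ 5.29 × 10^5 m³

Direct-runoff ordinates (Q − Q_b): 0.0, 4.0, 17.0, 34.0, 29.0, 25.0, 38.0, 0.0 m³/s.
ΣQ_DR = 147.0 m³/s.
With Δt = 1 h = 3600 s, V = ΣQ_DR · Δt = 147.0 × 3600 = 5.29 × 10^5 m³.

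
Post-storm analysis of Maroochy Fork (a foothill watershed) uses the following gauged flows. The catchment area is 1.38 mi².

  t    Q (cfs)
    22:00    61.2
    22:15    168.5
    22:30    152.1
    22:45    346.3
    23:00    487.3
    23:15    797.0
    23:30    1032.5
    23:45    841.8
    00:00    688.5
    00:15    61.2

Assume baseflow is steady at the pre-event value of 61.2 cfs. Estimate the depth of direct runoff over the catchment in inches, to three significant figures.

Direct runoff: 0.0, 107.3, 90.9, 285.1, 426.1, 735.8, 971.3, 780.6, 627.3, 0.0 cfs; ΣQ_DR = 4024 cfs.
V = ΣQ_DR · Δt = 4024 × 900 s = 3.622 × 10^6 ft³.
Over A = 1.38 mi², depth = V / A = 1.13 in.

d ≈ 1.13 in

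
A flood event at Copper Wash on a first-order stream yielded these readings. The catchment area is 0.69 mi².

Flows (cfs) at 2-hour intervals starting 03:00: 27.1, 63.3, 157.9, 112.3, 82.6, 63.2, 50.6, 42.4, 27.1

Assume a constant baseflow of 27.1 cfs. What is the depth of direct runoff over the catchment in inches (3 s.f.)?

Direct runoff: 0.0, 36.2, 130.8, 85.2, 55.5, 36.1, 23.5, 15.3, 0.0 cfs; ΣQ_DR = 382.6 cfs.
V = ΣQ_DR · Δt = 382.6 × 7200 s = 2.755 × 10^6 ft³.
Over A = 0.69 mi², depth = V / A = 1.72 in.

d ≈ 1.72 in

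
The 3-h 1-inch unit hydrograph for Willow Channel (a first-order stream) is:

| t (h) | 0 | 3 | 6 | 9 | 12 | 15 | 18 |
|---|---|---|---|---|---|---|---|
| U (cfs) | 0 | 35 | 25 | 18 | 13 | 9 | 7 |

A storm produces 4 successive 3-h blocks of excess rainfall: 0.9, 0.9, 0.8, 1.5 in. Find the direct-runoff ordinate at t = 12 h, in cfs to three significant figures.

By discrete convolution, Q_j = Σ (P_i / 1 in) · U_{j−i}.
At t = 12 h (j=4): Q = (0.9/1)·13 + (0.9/1)·18 + (0.8/1)·25 + (1.5/1)·35 = 100 cfs.

Q ≈ 100 cfs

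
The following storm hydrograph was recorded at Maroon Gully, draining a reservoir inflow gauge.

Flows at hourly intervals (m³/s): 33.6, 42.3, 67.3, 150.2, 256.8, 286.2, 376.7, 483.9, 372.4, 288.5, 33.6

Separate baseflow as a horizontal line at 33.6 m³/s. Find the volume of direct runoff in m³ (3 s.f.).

V ≈ 7.28 × 10^6 m³

Direct-runoff ordinates (Q − Q_b): 0.0, 8.7, 33.7, 116.6, 223.2, 252.6, 343.1, 450.3, 338.8, 254.9, 0.0 m³/s.
ΣQ_DR = 2022 m³/s.
With Δt = 1 h = 3600 s, V = ΣQ_DR · Δt = 2022 × 3600 = 7.28 × 10^6 m³.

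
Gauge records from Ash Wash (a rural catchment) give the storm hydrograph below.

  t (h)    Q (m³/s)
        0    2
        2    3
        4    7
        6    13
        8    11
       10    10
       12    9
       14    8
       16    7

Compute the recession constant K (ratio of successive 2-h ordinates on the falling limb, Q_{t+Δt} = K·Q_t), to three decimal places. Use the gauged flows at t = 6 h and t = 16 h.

Using the recession-limb readings at t = 6 h and t = 16 h: Q falls from 13 to 7 m³/s over 5 intervals.
K = (Q₂/Q₁)^(1/5) = (7/13)^(1/5) = 0.884.

K ≈ 0.884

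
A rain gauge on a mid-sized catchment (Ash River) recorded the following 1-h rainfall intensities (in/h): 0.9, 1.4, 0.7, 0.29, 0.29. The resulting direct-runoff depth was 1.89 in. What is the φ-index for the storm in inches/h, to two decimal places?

φ ≈ 0.37 in/h

Only the 3 blocks with intensity above φ contribute runoff: 0.9, 1.4, 0.7 in/h.
Σ(I−φ)·Δt = d  ⇒  (0.9+1.4+0.7 − 3φ)·1 = 1.89
φ = (3.000 − 1.89/1) / 3 = 0.37 in/h.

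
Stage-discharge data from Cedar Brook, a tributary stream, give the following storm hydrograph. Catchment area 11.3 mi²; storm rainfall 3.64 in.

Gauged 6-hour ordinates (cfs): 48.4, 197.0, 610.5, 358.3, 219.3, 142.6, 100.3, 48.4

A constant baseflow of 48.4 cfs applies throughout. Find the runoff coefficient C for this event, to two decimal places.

ΣQ_DR = 1338 cfs; V = ΣQ_DR·Δt = 2.889 × 10^7 ft³.
Runoff depth d = V / A = 1.101 in.
C = d / P = 1.101 / 3.64 = 0.30.

C ≈ 0.30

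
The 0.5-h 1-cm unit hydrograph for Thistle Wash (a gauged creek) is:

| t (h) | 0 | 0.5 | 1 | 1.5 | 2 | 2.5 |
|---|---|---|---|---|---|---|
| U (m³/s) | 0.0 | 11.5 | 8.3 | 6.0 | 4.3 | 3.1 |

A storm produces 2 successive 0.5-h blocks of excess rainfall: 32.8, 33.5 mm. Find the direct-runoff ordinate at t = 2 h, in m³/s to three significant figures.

By discrete convolution, Q_j = Σ (P_i / 10 mm) · U_{j−i}.
At t = 2 h (j=4): Q = (32.8/10)·4.3 + (33.5/10)·6.0 = 34.2 m³/s.

Q ≈ 34.2 m³/s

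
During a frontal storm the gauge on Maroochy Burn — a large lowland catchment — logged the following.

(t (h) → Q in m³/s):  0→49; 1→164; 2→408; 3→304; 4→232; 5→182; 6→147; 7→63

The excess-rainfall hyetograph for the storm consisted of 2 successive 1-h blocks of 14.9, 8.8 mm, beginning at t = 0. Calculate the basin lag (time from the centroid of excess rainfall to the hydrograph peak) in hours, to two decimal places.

Centroid of excess rainfall: t_c = Σ P_i·t̄_i / ΣP_i = 0.8713 h (block centres at 0.5, 1.5 h).
Hydrograph peak occurs at t = 2 h, so basin lag t_L = 2 − 0.8713 = 1.13 h.

t_L ≈ 1.13 h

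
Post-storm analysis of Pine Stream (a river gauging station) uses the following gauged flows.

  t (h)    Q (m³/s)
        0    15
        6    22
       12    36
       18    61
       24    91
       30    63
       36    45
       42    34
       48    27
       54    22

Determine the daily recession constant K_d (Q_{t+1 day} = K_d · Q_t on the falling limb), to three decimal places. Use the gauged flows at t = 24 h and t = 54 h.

K_d ≈ 0.321

Between t = 24 h and t = 54 h the flow falls from 91 to 22 m³/s over 5×6 h = 30 h.
Per-interval ratio K = (22/91)^(1/5) = 0.7528; K_d = K^(24/6) = 0.321.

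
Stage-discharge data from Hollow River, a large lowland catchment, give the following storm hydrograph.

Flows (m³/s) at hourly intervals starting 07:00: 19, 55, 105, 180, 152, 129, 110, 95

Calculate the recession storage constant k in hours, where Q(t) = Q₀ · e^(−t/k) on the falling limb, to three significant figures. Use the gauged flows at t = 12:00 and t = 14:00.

On the falling limb, Q drops from 129 to 95 m³/s between t = 12:00 and t = 14:00 (Δt = 2 h).
k = −Δt / ln(Q₂/Q₁) = −2 / ln(95/129) = 6.54 h.

k ≈ 6.54 h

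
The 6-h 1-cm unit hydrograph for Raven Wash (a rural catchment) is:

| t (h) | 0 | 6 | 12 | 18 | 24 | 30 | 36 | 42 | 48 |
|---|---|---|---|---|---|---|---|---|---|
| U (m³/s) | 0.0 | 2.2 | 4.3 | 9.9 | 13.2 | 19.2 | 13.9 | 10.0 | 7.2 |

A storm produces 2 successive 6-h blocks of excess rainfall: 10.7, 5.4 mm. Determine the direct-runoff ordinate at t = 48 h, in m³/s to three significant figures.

Q ≈ 13.1 m³/s

By discrete convolution, Q_j = Σ (P_i / 10 mm) · U_{j−i}.
At t = 48 h (j=8): Q = (10.7/10)·7.2 + (5.4/10)·10.0 = 13.1 m³/s.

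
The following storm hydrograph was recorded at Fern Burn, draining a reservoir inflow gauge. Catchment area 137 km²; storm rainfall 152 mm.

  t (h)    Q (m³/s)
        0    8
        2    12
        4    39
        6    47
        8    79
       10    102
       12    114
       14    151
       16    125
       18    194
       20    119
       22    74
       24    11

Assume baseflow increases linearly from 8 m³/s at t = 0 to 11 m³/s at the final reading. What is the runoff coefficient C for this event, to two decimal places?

C ≈ 0.33

ΣQ_DR = 951.5 m³/s; V = ΣQ_DR·Δt = 6.851 × 10^6 m³.
Runoff depth d = V / A = 50.01 mm.
C = d / P = 50.01 / 152 = 0.33.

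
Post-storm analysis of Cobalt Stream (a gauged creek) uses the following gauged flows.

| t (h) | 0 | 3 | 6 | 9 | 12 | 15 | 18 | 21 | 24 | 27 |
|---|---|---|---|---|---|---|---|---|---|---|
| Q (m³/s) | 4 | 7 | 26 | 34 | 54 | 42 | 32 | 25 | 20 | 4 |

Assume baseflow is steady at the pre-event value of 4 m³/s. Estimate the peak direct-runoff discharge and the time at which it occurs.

Q_p = 50.0 m³/s at t = 12 h

Subtracting baseflow gives direct-runoff ordinates: 0.0, 3.0, 22.0, 30.0, 50.0, 38.0, 28.0, 21.0, 16.0, 0.0 m³/s.
The maximum is 50.0 m³/s, occurring at the reading for t = 12 h.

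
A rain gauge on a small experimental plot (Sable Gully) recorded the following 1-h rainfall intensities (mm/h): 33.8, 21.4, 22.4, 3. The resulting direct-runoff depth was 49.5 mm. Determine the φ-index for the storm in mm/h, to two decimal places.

φ ≈ 9.37 mm/h

Only the 3 blocks with intensity above φ contribute runoff: 33.8, 21.4, 22.4 mm/h.
Σ(I−φ)·Δt = d  ⇒  (33.8+21.4+22.4 − 3φ)·1 = 49.5
φ = (77.60 − 49.5/1) / 3 = 9.37 mm/h.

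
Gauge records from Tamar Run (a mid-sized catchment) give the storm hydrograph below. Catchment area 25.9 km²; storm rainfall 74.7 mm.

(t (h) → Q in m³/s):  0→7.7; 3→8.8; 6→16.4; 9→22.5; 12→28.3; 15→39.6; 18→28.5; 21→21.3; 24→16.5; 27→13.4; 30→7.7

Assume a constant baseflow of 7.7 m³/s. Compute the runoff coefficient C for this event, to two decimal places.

C ≈ 0.70

ΣQ_DR = 126.0 m³/s; V = ΣQ_DR·Δt = 1.361 × 10^6 m³.
Runoff depth d = V / A = 52.54 mm.
C = d / P = 52.54 / 74.7 = 0.70.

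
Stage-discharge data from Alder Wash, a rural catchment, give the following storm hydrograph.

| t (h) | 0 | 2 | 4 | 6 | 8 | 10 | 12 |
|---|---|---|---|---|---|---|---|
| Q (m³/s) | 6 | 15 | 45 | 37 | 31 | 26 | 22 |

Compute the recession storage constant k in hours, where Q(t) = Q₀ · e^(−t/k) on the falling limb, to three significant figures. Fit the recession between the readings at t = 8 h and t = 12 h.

k ≈ 11.7 h

On the falling limb, Q drops from 31 to 22 m³/s between t = 8 h and t = 12 h (Δt = 4 h).
k = −Δt / ln(Q₂/Q₁) = −4 / ln(22/31) = 11.7 h.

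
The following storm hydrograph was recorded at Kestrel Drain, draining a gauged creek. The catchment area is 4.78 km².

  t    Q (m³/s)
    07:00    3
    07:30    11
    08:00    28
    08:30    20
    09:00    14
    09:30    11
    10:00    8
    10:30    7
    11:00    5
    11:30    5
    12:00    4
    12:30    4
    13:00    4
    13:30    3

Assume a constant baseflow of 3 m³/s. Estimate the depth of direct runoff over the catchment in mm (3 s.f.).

d ≈ 32.0 mm

Direct runoff: 0.0, 8.0, 25.0, 17.0, 11.0, 8.0, 5.0, 4.0, 2.0, 2.0, 1.0, 1.0, 1.0, 0.0 m³/s; ΣQ_DR = 85.00 m³/s.
V = ΣQ_DR · Δt = 85.00 × 1800 s = 1.530 × 10^5 m³.
Over A = 4.78 km², depth = V / A = 32.0 mm.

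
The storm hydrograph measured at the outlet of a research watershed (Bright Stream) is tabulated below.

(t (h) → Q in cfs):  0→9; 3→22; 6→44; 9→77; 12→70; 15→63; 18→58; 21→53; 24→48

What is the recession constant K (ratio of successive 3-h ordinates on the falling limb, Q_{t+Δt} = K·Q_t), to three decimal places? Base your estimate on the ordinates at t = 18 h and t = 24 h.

Using the recession-limb readings at t = 18 h and t = 24 h: Q falls from 58 to 48 cfs over 2 intervals.
K = (Q₂/Q₁)^(1/2) = (48/58)^(1/2) = 0.910.

K ≈ 0.910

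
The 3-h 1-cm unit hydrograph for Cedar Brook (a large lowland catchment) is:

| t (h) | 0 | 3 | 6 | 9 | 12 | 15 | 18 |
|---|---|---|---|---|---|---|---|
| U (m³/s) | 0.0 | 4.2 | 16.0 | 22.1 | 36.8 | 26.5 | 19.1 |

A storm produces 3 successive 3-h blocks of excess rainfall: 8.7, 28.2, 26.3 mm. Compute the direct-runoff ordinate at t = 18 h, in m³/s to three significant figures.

By discrete convolution, Q_j = Σ (P_i / 10 mm) · U_{j−i}.
At t = 18 h (j=6): Q = (8.7/10)·19.1 + (28.2/10)·26.5 + (26.3/10)·36.8 = 188 m³/s.

Q ≈ 188 m³/s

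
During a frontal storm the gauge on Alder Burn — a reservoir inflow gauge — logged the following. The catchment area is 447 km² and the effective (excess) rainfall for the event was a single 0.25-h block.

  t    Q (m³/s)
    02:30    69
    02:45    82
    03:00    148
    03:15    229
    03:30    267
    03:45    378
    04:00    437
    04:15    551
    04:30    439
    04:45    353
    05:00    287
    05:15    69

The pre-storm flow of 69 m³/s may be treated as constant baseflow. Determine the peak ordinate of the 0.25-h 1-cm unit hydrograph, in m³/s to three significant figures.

Direct runoff: 0.0, 13.0, 79.0, 160.0, 198.0, 309.0, 368.0, 482.0, 370.0, 284.0, 218.0, 0.0 m³/s; ΣQ_DR = 2481 m³/s, peak = 482.0 m³/s.
Runoff depth d = ΣQ_DR·Δt / A = 2481 × 900 / (447 km²) = 4.995 mm.
The 1-cm UH is the DRH scaled by (10 mm)/d, so U_p = 482.0 × 10/4.995 = 965 m³/s.

U_p ≈ 965 m³/s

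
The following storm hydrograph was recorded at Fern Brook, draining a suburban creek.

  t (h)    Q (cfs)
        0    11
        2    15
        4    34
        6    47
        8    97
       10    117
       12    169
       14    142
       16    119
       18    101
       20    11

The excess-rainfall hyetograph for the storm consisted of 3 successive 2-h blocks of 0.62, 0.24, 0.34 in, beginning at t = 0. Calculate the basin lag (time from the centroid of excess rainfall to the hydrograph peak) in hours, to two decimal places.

t_L ≈ 9.47 h

Centroid of excess rainfall: t_c = Σ P_i·t̄_i / ΣP_i = 2.5333 h (block centres at 1, 3, 5 h).
Hydrograph peak occurs at t = 12 h, so basin lag t_L = 12 − 2.5333 = 9.47 h.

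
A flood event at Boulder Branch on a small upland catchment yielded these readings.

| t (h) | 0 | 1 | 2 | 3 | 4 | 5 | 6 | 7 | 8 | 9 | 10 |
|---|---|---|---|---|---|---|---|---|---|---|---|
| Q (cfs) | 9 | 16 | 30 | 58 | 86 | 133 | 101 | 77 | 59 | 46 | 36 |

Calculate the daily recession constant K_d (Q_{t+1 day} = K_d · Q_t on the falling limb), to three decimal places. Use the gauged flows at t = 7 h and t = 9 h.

Between t = 7 h and t = 9 h the flow falls from 77 to 46 cfs over 2×1 h = 2 h.
Per-interval ratio K = (46/77)^(1/2) = 0.7729; K_d = K^(24/1) = 0.002.

K_d ≈ 0.002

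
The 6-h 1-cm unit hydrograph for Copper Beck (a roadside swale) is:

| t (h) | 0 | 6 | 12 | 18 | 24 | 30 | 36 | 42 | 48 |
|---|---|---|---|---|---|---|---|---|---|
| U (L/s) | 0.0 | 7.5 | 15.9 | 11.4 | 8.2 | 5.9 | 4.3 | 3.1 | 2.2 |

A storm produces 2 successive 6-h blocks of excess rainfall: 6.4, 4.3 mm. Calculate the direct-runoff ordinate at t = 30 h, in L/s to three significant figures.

By discrete convolution, Q_j = Σ (P_i / 10 mm) · U_{j−i}.
At t = 30 h (j=5): Q = (6.4/10)·5.9 + (4.3/10)·8.2 = 7.30 L/s.

Q ≈ 7.30 L/s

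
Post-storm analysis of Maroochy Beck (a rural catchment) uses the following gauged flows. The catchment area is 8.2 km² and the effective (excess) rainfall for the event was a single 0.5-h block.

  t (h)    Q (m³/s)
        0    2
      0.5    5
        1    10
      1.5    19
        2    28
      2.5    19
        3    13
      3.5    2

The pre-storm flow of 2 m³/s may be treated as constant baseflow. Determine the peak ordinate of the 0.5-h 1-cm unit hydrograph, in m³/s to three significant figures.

U_p ≈ 14.4 m³/s

Direct runoff: 0.0, 3.0, 8.0, 17.0, 26.0, 17.0, 11.0, 0.0 m³/s; ΣQ_DR = 82.00 m³/s, peak = 26.0 m³/s.
Runoff depth d = ΣQ_DR·Δt / A = 82.00 × 1800 / (8.2 km²) = 18.00 mm.
The 1-cm UH is the DRH scaled by (10 mm)/d, so U_p = 26.0 × 10/18.00 = 14.4 m³/s.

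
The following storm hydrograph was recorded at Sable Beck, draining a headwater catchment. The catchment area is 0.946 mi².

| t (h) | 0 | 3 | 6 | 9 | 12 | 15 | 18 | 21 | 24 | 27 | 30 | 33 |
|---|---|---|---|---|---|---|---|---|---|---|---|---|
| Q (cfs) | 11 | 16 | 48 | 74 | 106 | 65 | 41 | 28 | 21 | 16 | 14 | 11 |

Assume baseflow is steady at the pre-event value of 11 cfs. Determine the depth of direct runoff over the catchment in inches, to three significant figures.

d ≈ 1.57 in

Direct runoff: 0.0, 5.0, 37.0, 63.0, 95.0, 54.0, 30.0, 17.0, 10.0, 5.0, 3.0, 0.0 cfs; ΣQ_DR = 319.0 cfs.
V = ΣQ_DR · Δt = 319.0 × 10800 s = 3.445 × 10^6 ft³.
Over A = 0.946 mi², depth = V / A = 1.57 in.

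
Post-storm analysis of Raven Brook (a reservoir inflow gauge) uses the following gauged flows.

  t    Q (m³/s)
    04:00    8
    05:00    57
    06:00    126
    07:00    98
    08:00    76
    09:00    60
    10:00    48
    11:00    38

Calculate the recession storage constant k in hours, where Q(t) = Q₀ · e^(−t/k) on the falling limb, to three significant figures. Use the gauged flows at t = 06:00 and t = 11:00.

On the falling limb, Q drops from 126 to 38 m³/s between t = 06:00 and t = 11:00 (Δt = 5 h).
k = −Δt / ln(Q₂/Q₁) = −5 / ln(38/126) = 4.17 h.

k ≈ 4.17 h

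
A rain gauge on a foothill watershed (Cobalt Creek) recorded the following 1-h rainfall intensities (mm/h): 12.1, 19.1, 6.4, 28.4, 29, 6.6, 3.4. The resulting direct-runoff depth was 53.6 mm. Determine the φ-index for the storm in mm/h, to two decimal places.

φ ≈ 8.75 mm/h

Only the 4 blocks with intensity above φ contribute runoff: 12.1, 19.1, 28.4, 29 mm/h.
Σ(I−φ)·Δt = d  ⇒  (12.1+19.1+28.4+29 − 4φ)·1 = 53.6
φ = (88.60 − 53.6/1) / 4 = 8.75 mm/h.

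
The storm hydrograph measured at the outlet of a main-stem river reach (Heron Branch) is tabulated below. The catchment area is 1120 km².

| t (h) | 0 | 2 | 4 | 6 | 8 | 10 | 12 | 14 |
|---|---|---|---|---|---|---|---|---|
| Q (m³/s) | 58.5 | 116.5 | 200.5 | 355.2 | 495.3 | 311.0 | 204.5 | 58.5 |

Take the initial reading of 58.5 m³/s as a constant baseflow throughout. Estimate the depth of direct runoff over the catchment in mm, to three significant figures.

Direct runoff: 0.0, 58.0, 142.0, 296.7, 436.8, 252.5, 146.0, 0.0 m³/s; ΣQ_DR = 1332 m³/s.
V = ΣQ_DR · Δt = 1332 × 7200 s = 9.590 × 10^6 m³.
Over A = 1120 km², depth = V / A = 8.56 mm.

d ≈ 8.56 mm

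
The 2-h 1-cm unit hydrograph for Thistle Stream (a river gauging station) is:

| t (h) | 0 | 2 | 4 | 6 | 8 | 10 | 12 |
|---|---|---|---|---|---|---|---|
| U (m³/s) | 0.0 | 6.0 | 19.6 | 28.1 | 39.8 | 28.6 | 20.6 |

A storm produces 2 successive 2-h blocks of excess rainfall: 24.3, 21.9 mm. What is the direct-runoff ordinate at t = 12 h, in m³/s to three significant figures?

By discrete convolution, Q_j = Σ (P_i / 10 mm) · U_{j−i}.
At t = 12 h (j=6): Q = (24.3/10)·20.6 + (21.9/10)·28.6 = 113 m³/s.

Q ≈ 113 m³/s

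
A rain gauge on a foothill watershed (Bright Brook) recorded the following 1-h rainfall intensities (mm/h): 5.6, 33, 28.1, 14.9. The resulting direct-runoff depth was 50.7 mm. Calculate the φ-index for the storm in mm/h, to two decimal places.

Only the 3 blocks with intensity above φ contribute runoff: 33, 28.1, 14.9 mm/h.
Σ(I−φ)·Δt = d  ⇒  (33+28.1+14.9 − 3φ)·1 = 50.7
φ = (76.00 − 50.7/1) / 3 = 8.43 mm/h.

φ ≈ 8.43 mm/h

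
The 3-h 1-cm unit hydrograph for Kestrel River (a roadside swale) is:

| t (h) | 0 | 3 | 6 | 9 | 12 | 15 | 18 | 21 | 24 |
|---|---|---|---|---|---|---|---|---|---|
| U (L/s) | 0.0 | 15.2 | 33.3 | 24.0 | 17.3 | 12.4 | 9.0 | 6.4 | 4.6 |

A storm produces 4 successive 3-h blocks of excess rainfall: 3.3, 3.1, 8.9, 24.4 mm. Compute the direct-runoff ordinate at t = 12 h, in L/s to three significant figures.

By discrete convolution, Q_j = Σ (P_i / 10 mm) · U_{j−i}.
At t = 12 h (j=4): Q = (3.3/10)·17.3 + (3.1/10)·24.0 + (8.9/10)·33.3 + (24.4/10)·15.2 = 79.9 L/s.

Q ≈ 79.9 L/s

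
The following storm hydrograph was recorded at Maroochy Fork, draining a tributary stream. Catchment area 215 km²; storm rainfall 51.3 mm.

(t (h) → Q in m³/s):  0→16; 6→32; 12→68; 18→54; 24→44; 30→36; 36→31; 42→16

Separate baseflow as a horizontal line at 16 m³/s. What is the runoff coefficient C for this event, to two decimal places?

ΣQ_DR = 169.0 m³/s; V = ΣQ_DR·Δt = 3.650 × 10^6 m³.
Runoff depth d = V / A = 16.98 mm.
C = d / P = 16.98 / 51.3 = 0.33.

C ≈ 0.33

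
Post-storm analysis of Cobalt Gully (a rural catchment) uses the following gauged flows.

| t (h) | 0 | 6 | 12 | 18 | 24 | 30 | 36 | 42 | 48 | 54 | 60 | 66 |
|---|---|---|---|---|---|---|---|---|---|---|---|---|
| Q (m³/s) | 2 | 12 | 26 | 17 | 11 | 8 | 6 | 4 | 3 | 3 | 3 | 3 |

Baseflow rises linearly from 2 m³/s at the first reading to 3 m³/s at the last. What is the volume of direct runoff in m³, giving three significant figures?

V ≈ 1.47 × 10^6 m³

Direct-runoff ordinates (Q − Q_b): 0.00, 9.91, 23.82, 14.73, 8.64, 5.55, 3.45, 1.36, 0.27, 0.18, 0.09, 0.00 m³/s.
ΣQ_DR = 68.00 m³/s.
With Δt = 6 h = 21600 s, V = ΣQ_DR · Δt = 68.00 × 21600 = 1.47 × 10^6 m³.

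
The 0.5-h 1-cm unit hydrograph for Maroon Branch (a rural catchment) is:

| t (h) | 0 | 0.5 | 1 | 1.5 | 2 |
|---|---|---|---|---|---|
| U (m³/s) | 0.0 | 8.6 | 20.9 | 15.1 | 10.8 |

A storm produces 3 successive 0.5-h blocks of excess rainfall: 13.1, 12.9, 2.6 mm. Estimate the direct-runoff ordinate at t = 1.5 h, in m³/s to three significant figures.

By discrete convolution, Q_j = Σ (P_i / 10 mm) · U_{j−i}.
At t = 1.5 h (j=3): Q = (13.1/10)·15.1 + (12.9/10)·20.9 + (2.6/10)·8.6 = 49.0 m³/s.

Q ≈ 49.0 m³/s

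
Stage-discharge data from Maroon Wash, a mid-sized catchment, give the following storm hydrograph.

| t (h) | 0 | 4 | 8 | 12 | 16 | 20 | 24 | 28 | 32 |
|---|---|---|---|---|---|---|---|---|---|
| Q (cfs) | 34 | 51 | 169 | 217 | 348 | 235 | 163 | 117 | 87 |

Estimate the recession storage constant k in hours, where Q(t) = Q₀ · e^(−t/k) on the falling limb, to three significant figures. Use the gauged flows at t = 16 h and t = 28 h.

k ≈ 11.0 h

On the falling limb, Q drops from 348 to 117 cfs between t = 16 h and t = 28 h (Δt = 12 h).
k = −Δt / ln(Q₂/Q₁) = −12 / ln(117/348) = 11.0 h.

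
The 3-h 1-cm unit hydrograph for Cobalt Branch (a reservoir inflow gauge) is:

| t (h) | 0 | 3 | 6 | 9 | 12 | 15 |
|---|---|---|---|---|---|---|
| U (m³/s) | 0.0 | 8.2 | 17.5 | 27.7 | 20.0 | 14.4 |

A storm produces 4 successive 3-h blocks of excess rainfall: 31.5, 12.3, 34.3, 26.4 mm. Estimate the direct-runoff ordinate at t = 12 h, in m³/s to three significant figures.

Q ≈ 179 m³/s

By discrete convolution, Q_j = Σ (P_i / 10 mm) · U_{j−i}.
At t = 12 h (j=4): Q = (31.5/10)·20.0 + (12.3/10)·27.7 + (34.3/10)·17.5 + (26.4/10)·8.2 = 179 m³/s.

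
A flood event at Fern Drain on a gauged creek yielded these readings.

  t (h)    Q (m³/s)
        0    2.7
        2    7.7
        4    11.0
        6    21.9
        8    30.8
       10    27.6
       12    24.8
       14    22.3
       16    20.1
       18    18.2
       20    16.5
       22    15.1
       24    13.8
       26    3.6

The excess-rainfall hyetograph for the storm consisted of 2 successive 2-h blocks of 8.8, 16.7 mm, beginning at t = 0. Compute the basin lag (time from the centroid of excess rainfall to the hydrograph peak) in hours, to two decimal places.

Centroid of excess rainfall: t_c = Σ P_i·t̄_i / ΣP_i = 2.3098 h (block centres at 1, 3 h).
Hydrograph peak occurs at t = 8 h, so basin lag t_L = 8 − 2.3098 = 5.69 h.

t_L ≈ 5.69 h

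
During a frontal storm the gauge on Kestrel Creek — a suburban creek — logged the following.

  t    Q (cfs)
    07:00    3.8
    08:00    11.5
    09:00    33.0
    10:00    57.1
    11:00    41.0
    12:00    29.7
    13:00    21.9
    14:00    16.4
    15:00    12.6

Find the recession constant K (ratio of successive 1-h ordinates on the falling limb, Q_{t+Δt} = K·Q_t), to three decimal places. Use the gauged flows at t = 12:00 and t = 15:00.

K ≈ 0.751

Using the recession-limb readings at t = 12:00 and t = 15:00: Q falls from 29.7 to 12.6 cfs over 3 intervals.
K = (Q₂/Q₁)^(1/3) = (12.6/29.7)^(1/3) = 0.751.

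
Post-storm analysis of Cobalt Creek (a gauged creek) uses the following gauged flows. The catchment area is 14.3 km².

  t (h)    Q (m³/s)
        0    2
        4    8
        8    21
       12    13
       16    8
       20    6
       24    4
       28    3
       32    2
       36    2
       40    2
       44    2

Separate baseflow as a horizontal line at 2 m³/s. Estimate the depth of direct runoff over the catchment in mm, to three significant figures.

d ≈ 49.3 mm

Direct runoff: 0.0, 6.0, 19.0, 11.0, 6.0, 4.0, 2.0, 1.0, 0.0, 0.0, 0.0, 0.0 m³/s; ΣQ_DR = 49.00 m³/s.
V = ΣQ_DR · Δt = 49.00 × 14400 s = 7.056 × 10^5 m³.
Over A = 14.3 km², depth = V / A = 49.3 mm.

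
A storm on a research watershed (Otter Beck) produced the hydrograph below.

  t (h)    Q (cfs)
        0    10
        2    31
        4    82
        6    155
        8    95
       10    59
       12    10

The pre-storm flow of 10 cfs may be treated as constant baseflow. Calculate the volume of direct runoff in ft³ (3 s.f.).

Direct-runoff ordinates (Q − Q_b): 0.0, 21.0, 72.0, 145.0, 85.0, 49.0, 0.0 cfs.
ΣQ_DR = 372.0 cfs.
With Δt = 2 h = 7200 s, V = ΣQ_DR · Δt = 372.0 × 7200 = 2.68 × 10^6 ft³.

V ≈ 2.68 × 10^6 ft³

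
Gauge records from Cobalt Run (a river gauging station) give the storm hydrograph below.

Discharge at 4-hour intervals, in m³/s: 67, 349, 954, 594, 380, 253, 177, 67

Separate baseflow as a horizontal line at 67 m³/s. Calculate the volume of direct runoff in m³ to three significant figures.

Direct-runoff ordinates (Q − Q_b): 0.0, 282.0, 887.0, 527.0, 313.0, 186.0, 110.0, 0.0 m³/s.
ΣQ_DR = 2305 m³/s.
With Δt = 4 h = 14400 s, V = ΣQ_DR · Δt = 2305 × 14400 = 3.32 × 10^7 m³.

V ≈ 3.32 × 10^7 m³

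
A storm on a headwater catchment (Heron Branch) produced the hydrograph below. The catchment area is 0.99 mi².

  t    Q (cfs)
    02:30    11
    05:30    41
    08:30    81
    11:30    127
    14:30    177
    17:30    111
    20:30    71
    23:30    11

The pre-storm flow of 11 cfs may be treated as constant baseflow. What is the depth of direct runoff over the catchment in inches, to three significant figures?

Direct runoff: 0.0, 30.0, 70.0, 116.0, 166.0, 100.0, 60.0, 0.0 cfs; ΣQ_DR = 542.0 cfs.
V = ΣQ_DR · Δt = 542.0 × 10800 s = 5.854 × 10^6 ft³.
Over A = 0.99 mi², depth = V / A = 2.55 in.

d ≈ 2.55 in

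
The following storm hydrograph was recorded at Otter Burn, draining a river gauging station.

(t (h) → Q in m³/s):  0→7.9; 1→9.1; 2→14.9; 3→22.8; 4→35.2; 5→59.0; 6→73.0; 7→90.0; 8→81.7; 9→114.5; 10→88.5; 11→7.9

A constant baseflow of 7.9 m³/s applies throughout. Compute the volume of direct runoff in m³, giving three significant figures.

Direct-runoff ordinates (Q − Q_b): 0.0, 1.2, 7.0, 14.9, 27.3, 51.1, 65.1, 82.1, 73.8, 106.6, 80.6, 0.0 m³/s.
ΣQ_DR = 509.7 m³/s.
With Δt = 1 h = 3600 s, V = ΣQ_DR · Δt = 509.7 × 3600 = 1.83 × 10^6 m³.

V ≈ 1.83 × 10^6 m³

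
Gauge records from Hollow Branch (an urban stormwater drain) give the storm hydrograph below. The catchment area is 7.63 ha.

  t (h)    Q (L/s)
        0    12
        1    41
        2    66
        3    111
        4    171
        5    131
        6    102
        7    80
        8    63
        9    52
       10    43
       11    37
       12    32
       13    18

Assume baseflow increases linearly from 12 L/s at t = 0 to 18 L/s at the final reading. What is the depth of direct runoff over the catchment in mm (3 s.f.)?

d ≈ 35.3 mm

Direct runoff: 0.00, 28.54, 53.08, 97.62, 157.15, 116.69, 87.23, 64.77, 47.31, 35.85, 26.38, 19.92, 14.46, 0.00 L/s; ΣQ_DR = 749.0 L/s.
V = ΣQ_DR · Δt = 749.0 × 3600 s = 2.696 × 10^6 L.
Over A = 7.63 ha, depth = V / A = 35.3 mm.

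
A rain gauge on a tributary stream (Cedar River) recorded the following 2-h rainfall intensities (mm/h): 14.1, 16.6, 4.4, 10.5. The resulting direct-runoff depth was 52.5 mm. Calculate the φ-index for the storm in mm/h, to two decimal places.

Only the 3 blocks with intensity above φ contribute runoff: 14.1, 16.6, 10.5 mm/h.
Σ(I−φ)·Δt = d  ⇒  (14.1+16.6+10.5 − 3φ)·2 = 52.5
φ = (41.20 − 52.5/2) / 3 = 4.98 mm/h.

φ ≈ 4.98 mm/h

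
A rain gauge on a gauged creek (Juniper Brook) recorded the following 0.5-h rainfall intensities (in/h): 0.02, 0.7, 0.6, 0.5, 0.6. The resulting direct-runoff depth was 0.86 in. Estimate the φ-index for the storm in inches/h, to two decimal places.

Only the 4 blocks with intensity above φ contribute runoff: 0.7, 0.6, 0.5, 0.6 in/h.
Σ(I−φ)·Δt = d  ⇒  (0.7+0.6+0.5+0.6 − 4φ)·0.5 = 0.86
φ = (2.400 − 0.86/0.5) / 4 = 0.17 in/h.

φ ≈ 0.17 in/h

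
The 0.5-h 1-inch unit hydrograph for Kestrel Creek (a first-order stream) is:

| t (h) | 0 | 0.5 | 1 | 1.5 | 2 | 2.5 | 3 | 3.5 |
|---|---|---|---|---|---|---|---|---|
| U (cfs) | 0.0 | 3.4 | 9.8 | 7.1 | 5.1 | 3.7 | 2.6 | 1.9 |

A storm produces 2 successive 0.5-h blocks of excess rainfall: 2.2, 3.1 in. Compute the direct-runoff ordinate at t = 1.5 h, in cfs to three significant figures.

Q ≈ 46.0 cfs

By discrete convolution, Q_j = Σ (P_i / 1 in) · U_{j−i}.
At t = 1.5 h (j=3): Q = (2.2/1)·7.1 + (3.1/1)·9.8 = 46.0 cfs.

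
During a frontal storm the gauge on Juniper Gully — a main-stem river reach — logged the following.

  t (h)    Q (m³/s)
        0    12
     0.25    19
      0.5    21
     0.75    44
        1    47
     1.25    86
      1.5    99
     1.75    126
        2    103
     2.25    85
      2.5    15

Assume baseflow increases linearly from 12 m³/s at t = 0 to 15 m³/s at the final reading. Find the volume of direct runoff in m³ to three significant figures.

Direct-runoff ordinates (Q − Q_b): 0.00, 6.70, 8.40, 31.10, 33.80, 72.50, 85.20, 111.90, 88.60, 70.30, 0.00 m³/s.
ΣQ_DR = 508.5 m³/s.
With Δt = 0.25 h = 900 s, V = ΣQ_DR · Δt = 508.5 × 900 = 4.58 × 10^5 m³.

V ≈ 4.58 × 10^5 m³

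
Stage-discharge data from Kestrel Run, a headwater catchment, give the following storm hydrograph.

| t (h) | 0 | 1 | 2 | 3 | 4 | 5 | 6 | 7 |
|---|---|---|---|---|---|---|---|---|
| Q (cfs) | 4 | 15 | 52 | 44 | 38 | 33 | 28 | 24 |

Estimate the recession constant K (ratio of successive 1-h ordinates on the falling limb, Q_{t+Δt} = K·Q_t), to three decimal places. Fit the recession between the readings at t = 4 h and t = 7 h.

K ≈ 0.858

Using the recession-limb readings at t = 4 h and t = 7 h: Q falls from 38 to 24 cfs over 3 intervals.
K = (Q₂/Q₁)^(1/3) = (24/38)^(1/3) = 0.858.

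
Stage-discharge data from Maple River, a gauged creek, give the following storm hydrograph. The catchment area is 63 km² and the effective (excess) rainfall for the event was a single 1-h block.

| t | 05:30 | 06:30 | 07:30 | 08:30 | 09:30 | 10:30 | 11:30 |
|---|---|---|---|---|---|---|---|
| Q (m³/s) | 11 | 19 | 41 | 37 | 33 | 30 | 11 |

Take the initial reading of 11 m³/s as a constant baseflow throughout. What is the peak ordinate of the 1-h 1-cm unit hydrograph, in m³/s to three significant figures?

Direct runoff: 0.0, 8.0, 30.0, 26.0, 22.0, 19.0, 0.0 m³/s; ΣQ_DR = 105.0 m³/s, peak = 30.0 m³/s.
Runoff depth d = ΣQ_DR·Δt / A = 105.0 × 3600 / (63 km²) = 6.000 mm.
The 1-cm UH is the DRH scaled by (10 mm)/d, so U_p = 30.0 × 10/6.000 = 50.0 m³/s.

U_p ≈ 50.0 m³/s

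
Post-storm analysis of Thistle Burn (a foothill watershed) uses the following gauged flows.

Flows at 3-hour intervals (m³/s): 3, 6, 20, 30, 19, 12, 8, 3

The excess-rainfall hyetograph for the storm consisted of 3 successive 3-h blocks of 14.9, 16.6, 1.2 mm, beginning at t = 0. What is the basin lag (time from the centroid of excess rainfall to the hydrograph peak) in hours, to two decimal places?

t_L ≈ 5.76 h

Centroid of excess rainfall: t_c = Σ P_i·t̄_i / ΣP_i = 3.2431 h (block centres at 1.5, 4.5, 7.5 h).
Hydrograph peak occurs at t = 9 h, so basin lag t_L = 9 − 3.2431 = 5.76 h.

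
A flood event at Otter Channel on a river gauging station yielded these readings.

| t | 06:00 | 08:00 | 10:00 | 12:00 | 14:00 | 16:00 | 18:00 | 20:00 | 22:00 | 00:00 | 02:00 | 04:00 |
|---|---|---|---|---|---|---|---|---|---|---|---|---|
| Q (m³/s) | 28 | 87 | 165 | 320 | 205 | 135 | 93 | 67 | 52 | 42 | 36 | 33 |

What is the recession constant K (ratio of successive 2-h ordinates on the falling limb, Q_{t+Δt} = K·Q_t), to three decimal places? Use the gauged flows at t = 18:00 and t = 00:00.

K ≈ 0.767

Using the recession-limb readings at t = 18:00 and t = 00:00: Q falls from 93 to 42 m³/s over 3 intervals.
K = (Q₂/Q₁)^(1/3) = (42/93)^(1/3) = 0.767.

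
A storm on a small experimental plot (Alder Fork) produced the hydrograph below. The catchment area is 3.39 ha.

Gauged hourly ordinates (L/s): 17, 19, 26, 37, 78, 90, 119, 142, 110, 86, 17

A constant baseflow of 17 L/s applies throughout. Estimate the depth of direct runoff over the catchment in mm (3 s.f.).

d ≈ 58.8 mm

Direct runoff: 0.0, 2.0, 9.0, 20.0, 61.0, 73.0, 102.0, 125.0, 93.0, 69.0, 0.0 L/s; ΣQ_DR = 554.0 L/s.
V = ΣQ_DR · Δt = 554.0 × 3600 s = 1.994 × 10^6 L.
Over A = 3.39 ha, depth = V / A = 58.8 mm.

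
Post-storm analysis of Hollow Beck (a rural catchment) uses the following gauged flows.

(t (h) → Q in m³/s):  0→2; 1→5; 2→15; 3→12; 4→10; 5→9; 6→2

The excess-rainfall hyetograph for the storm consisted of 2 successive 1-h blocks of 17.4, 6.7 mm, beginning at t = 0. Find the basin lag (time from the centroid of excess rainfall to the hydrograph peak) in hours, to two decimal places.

t_L ≈ 1.22 h

Centroid of excess rainfall: t_c = Σ P_i·t̄_i / ΣP_i = 0.7780 h (block centres at 0.5, 1.5 h).
Hydrograph peak occurs at t = 2 h, so basin lag t_L = 2 − 0.7780 = 1.22 h.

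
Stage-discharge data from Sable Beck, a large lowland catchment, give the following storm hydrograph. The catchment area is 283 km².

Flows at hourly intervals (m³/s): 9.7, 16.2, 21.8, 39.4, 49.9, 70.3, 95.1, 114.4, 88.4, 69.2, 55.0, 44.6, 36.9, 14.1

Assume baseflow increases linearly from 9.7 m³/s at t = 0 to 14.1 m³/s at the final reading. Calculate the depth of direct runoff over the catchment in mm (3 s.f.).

d ≈ 7.10 mm

Direct runoff: 0.00, 6.16, 11.42, 28.68, 38.85, 58.91, 83.37, 102.33, 75.99, 56.45, 41.92, 31.18, 23.14, 0.00 m³/s; ΣQ_DR = 558.4 m³/s.
V = ΣQ_DR · Δt = 558.4 × 3600 s = 2.010 × 10^6 m³.
Over A = 283 km², depth = V / A = 7.10 mm.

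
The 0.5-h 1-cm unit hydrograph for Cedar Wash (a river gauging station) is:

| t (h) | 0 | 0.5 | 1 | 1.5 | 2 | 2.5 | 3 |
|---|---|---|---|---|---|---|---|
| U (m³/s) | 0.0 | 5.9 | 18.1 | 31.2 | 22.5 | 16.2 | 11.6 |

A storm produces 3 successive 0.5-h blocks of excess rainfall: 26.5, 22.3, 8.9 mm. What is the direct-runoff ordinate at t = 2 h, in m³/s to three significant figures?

Q ≈ 145 m³/s

By discrete convolution, Q_j = Σ (P_i / 10 mm) · U_{j−i}.
At t = 2 h (j=4): Q = (26.5/10)·22.5 + (22.3/10)·31.2 + (8.9/10)·18.1 = 145 m³/s.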